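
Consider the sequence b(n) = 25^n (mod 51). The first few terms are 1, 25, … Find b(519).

Listing terms: b(0) = 1; b(1) = 25; b(2) = 13; b(3) = 19; b(4) = 16; b(5) = 43; b(6) = 4; b(7) = 49; b(8) = 1.
The sequence repeats with period 8.
(519 - 0) mod 8 = 7, so b(519) = b(7) = 49.

49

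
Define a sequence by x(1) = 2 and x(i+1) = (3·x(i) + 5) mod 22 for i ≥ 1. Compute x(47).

0

Listing terms: x(1) = 2; x(2) = 11; x(3) = 16; x(4) = 9; x(5) = 10; x(6) = 13; x(7) = 0; x(8) = 5; x(9) = 20; x(10) = 21; x(11) = 2.
Since x(11) = x(1) = 2, the sequence is periodic with period 10.
So x(47) = x(1 + ((47-1) mod 10)) = x(7) = 0.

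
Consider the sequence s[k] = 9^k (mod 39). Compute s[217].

9

Listing terms: s[1] = 9,  s[2] = 3,  s[3] = 27,  s[4] = 9.
The sequence repeats with period 3.
So s[217] = s[1 + ((217-1) mod 3)] = s[1] = 9.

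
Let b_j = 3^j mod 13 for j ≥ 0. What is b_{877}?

Listing terms: b_0 = 1,  b_1 = 3,  b_2 = 9,  b_3 = 1.
Since b_3 = b_0 = 1, the sequence is periodic with period 3.
(877 - 0) mod 3 = 1, so b_{877} = b_1 = 3.

3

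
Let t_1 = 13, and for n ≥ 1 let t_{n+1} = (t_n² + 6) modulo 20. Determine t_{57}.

t_1 = 13, t_2 = 15, t_3 = 11, t_4 = 7, t_5 = 15.
Since t_5 = t_2 = 15, the sequence is eventually periodic: after a pre-period of length 1 it cycles with period 3.
For n ≥ 2, t_n depends only on (n - 2) mod 3. (57 - 2) mod 3 = 1, so t_{57} = t_3 = 11.

11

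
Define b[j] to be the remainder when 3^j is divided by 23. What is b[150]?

b[0] = 1,  b[1] = 3,  b[2] = 9,  b[3] = 4,  b[4] = 12,  b[5] = 13,  b[6] = 16,  b[7] = 2,  b[8] = 6,  b[9] = 18,  b[10] = 8,  b[11] = 1.
The sequence repeats with period 11.
(150 - 0) mod 11 = 7, so b[150] = b[7] = 2.

2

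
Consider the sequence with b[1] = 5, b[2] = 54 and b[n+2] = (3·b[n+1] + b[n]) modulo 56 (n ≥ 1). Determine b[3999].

We have b[1] = 5, b[2] = 54, b[3] = 55, b[4] = 51, b[5] = 40, b[6] = 3, b[7] = 49, b[8] = 38, b[9] = 51, b[10] = 23, b[11] = 8, b[12] = 47, b[13] = 37, b[14] = 46, b[15] = 7, b[16] = 11, b[17] = 40, b[18] = 19, b[19] = 41, b[20] = 30, b[21] = 19, b[22] = 31, b[23] = 0, b[24] = 31, b[25] = 37, b[26] = 30, b[27] = 15, b[28] = 19, b[29] = 16, b[30] = 11, b[31] = 49, b[32] = 46, b[33] = 19, b[34] = 47, b[35] = 48, b[36] = 23, b[37] = 5, b[38] = 38, b[39] = 7, b[40] = 3, b[41] = 16, b[42] = 51, b[43] = 1, b[44] = 54, b[45] = 51, b[46] = 39, b[47] = 0, b[48] = 39, b[49] = 5, b[50] = 54.
The sequence repeats with period 48.
(3999 - 1) mod 48 = 14, so b[3999] = b[15] = 7.

7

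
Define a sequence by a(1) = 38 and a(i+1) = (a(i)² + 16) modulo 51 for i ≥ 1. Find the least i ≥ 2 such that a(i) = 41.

6

We have a(1) = 38; a(2) = 32; a(3) = 20; a(4) = 8; a(5) = 29; a(6) = 41; a(7) = 14; a(8) = 8.
Since a(8) = a(4) = 8, the sequence is eventually periodic: after a pre-period of length 3 it cycles with period 4.
The value 41 first appears (with i ≥ 2) at a(6).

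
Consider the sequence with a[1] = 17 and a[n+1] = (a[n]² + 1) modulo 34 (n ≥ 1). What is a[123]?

We have a[1] = 17; a[2] = 18; a[3] = 19; a[4] = 22; a[5] = 9; a[6] = 14; a[7] = 27; a[8] = 16; a[9] = 19.
Since a[9] = a[3] = 19, the sequence is eventually periodic: after a pre-period of length 2 it cycles with period 6.
For n ≥ 3, a[n] depends only on (n - 3) mod 6. (123 - 3) mod 6 = 0, so a[123] = a[3] = 19.

19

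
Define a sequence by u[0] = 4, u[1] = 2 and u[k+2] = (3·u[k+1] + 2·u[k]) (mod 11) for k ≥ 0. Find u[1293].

2

Listing terms: u[0] = 4, u[1] = 2, u[2] = 3, u[3] = 2, u[4] = 1, u[5] = 7, u[6] = 1, u[7] = 6, u[8] = 9, u[9] = 6, u[10] = 3, u[11] = 10, u[12] = 3, u[13] = 7, u[14] = 5, u[15] = 7, u[16] = 9, u[17] = 8, u[18] = 9, u[19] = 10, u[20] = 4, u[21] = 10, u[22] = 5, u[23] = 2, u[24] = 5, u[25] = 8, u[26] = 1, u[27] = 8, u[28] = 4, u[29] = 6, u[30] = 4, u[31] = 2.
Since (u[30], u[31]) = (u[0], u[1]) = (4, 2) (two consecutive terms determine the rest), the sequence is periodic with period 30.
So u[1293] = u[0 + ((1293-0) mod 30)] = u[3] = 2.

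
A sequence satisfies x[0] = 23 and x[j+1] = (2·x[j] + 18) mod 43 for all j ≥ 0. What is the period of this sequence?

14

Listing terms: x[0] = 23, x[1] = 21, x[2] = 17, x[3] = 9, x[4] = 36, x[5] = 4, x[6] = 26, x[7] = 27, x[8] = 29, x[9] = 33, x[10] = 41, x[11] = 14, x[12] = 3, x[13] = 24, x[14] = 23.
The sequence repeats with period 14.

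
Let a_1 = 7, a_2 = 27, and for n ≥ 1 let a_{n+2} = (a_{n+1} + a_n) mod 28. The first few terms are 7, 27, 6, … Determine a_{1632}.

20

Listing terms: a_1 = 7, a_2 = 27, a_3 = 6, a_4 = 5, a_5 = 11, a_6 = 16, a_7 = 27, a_8 = 15, a_9 = 14, a_{10} = 1, a_{11} = 15, a_{12} = 16, a_{13} = 3, a_{14} = 19, a_{15} = 22, a_{16} = 13, a_{17} = 7, a_{18} = 20, a_{19} = 27, a_{20} = 19, a_{21} = 18, a_{22} = 9, a_{23} = 27, a_{24} = 8, a_{25} = 7, a_{26} = 15, a_{27} = 22, a_{28} = 9, a_{29} = 3, a_{30} = 12, a_{31} = 15, a_{32} = 27, a_{33} = 14, a_{34} = 13, a_{35} = 27, a_{36} = 12, a_{37} = 11, a_{38} = 23, a_{39} = 6, a_{40} = 1, a_{41} = 7, a_{42} = 8, a_{43} = 15, a_{44} = 23, a_{45} = 10, a_{46} = 5, a_{47} = 15, a_{48} = 20, a_{49} = 7, a_{50} = 27.
Since (a_{49}, a_{50}) = (a_1, a_2) = (7, 27) (two consecutive terms determine the rest), the sequence is periodic with period 48.
So a_{1632} = a_{1 + ((1632-1) mod 48)} = a_{48} = 20.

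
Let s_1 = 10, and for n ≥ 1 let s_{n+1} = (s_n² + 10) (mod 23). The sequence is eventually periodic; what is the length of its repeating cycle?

4

Listing terms: s_1 = 10,  s_2 = 18,  s_3 = 12,  s_4 = 16,  s_5 = 13,  s_6 = 18.
Since s_6 = s_2 = 18, the sequence is eventually periodic: after a pre-period of length 1 it cycles with period 4.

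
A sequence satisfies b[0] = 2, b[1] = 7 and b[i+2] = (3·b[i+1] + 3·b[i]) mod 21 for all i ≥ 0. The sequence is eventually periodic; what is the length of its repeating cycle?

42

Computing terms: b[0] = 2; b[1] = 7; b[2] = 6; b[3] = 18; b[4] = 9; b[5] = 18; b[6] = 18; b[7] = 3; b[8] = 0; b[9] = 9; b[10] = 6; b[11] = 3; b[12] = 6; b[13] = 6; b[14] = 15; b[15] = 0; b[16] = 3; b[17] = 9; b[18] = 15; b[19] = 9; b[20] = 9; b[21] = 12; b[22] = 0; b[23] = 15; b[24] = 3; b[25] = 12; b[26] = 3; b[27] = 3; b[28] = 18; b[29] = 0; b[30] = 12; b[31] = 15; b[32] = 18; b[33] = 15; b[34] = 15; b[35] = 6; b[36] = 0; b[37] = 18; b[38] = 12; b[39] = 6; b[40] = 12; b[41] = 12; b[42] = 9; b[43] = 0; b[44] = 6; b[45] = 18.
Since (b[44], b[45]) = (b[2], b[3]) = (6, 18) (two consecutive terms determine the rest), the sequence is eventually periodic: after a pre-period of length 2 it cycles with period 42.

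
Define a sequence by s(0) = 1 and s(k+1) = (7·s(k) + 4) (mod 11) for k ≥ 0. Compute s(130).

1

We have s(0) = 1; s(1) = 0; s(2) = 4; s(3) = 10; s(4) = 8; s(5) = 5; s(6) = 6; s(7) = 2; s(8) = 7; s(9) = 9; s(10) = 1.
Since s(10) = s(0) = 1, the sequence is periodic with period 10.
So s(130) = s(0 + ((130-0) mod 10)) = s(0) = 1.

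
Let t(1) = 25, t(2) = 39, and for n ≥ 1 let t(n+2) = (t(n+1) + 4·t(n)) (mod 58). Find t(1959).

9

Computing terms: t(1) = 25,  t(2) = 39,  t(3) = 23,  t(4) = 5,  t(5) = 39,  t(6) = 1,  t(7) = 41,  t(8) = 45,  t(9) = 35,  t(10) = 41,  t(11) = 7,  t(12) = 55,  t(13) = 25,  t(14) = 13,  t(15) = 55,  t(16) = 49,  t(17) = 37,  t(18) = 1,  t(19) = 33,  t(20) = 37,  t(21) = 53,  t(22) = 27,  t(23) = 7,  t(24) = 57,  t(25) = 27,  t(26) = 23,  t(27) = 15,  t(28) = 49,  t(29) = 51,  t(30) = 15,  t(31) = 45,  t(32) = 47,  t(33) = 53,  t(34) = 9,  t(35) = 47,  t(36) = 25,  t(37) = 39.
The sequence repeats with period 35.
So t(1959) = t(1 + ((1959-1) mod 35)) = t(34) = 9.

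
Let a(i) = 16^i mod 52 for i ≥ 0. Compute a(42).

We have a(0) = 1, a(1) = 16, a(2) = 48, a(3) = 40, a(4) = 16.
Since a(4) = a(1) = 16, the sequence is eventually periodic: after a pre-period of length 1 it cycles with period 3.
For i ≥ 1, a(i) depends only on (i - 1) mod 3. (42 - 1) mod 3 = 2, so a(42) = a(3) = 40.

40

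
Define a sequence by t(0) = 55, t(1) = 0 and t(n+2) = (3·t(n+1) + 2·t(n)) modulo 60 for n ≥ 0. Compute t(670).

Computing terms: t(0) = 55, t(1) = 0, t(2) = 50, t(3) = 30, t(4) = 10, t(5) = 30, t(6) = 50, t(7) = 30.
Since (t(6), t(7)) = (t(2), t(3)) = (50, 30) (two consecutive terms determine the rest), the sequence is eventually periodic: after a pre-period of length 2 it cycles with period 4.
For n ≥ 2, t(n) depends only on (n - 2) mod 4. (670 - 2) mod 4 = 0, so t(670) = t(2) = 50.

50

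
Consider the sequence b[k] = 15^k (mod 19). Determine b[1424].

16

b[1] = 15, b[2] = 16, b[3] = 12, b[4] = 9, b[5] = 2, b[6] = 11, b[7] = 13, b[8] = 5, b[9] = 18, b[10] = 4, b[11] = 3, b[12] = 7, b[13] = 10, b[14] = 17, b[15] = 8, b[16] = 6, b[17] = 14, b[18] = 1, b[19] = 15.
Since b[19] = b[1] = 15, the sequence is periodic with period 18.
(1424 - 1) mod 18 = 1, so b[1424] = b[2] = 16.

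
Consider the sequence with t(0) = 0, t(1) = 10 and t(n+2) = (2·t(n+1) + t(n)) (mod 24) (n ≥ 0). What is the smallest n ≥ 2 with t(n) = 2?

t(0) = 0,  t(1) = 10,  t(2) = 20,  t(3) = 2,  t(4) = 0,  t(5) = 2,  t(6) = 4,  t(7) = 10,  t(8) = 0,  t(9) = 10.
Since (t(8), t(9)) = (t(0), t(1)) = (0, 10) (two consecutive terms determine the rest), the sequence is periodic with period 8.
The value 2 first appears (with n ≥ 2) at t(3).

3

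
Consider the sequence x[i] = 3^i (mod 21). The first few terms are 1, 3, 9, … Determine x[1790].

9

Computing terms: x[0] = 1, x[1] = 3, x[2] = 9, x[3] = 6, x[4] = 18, x[5] = 12, x[6] = 15, x[7] = 3.
Since x[7] = x[1] = 3, the sequence is eventually periodic: after a pre-period of length 1 it cycles with period 6.
For i ≥ 1, x[i] depends only on (i - 1) mod 6. (1790 - 1) mod 6 = 1, so x[1790] = x[2] = 9.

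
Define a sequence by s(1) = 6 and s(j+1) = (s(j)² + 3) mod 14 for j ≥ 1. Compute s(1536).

5

Computing terms: s(1) = 6; s(2) = 11; s(3) = 12; s(4) = 7; s(5) = 10; s(6) = 5; s(7) = 0; s(8) = 3; s(9) = 12.
Since s(9) = s(3) = 12, the sequence is eventually periodic: after a pre-period of length 2 it cycles with period 6.
For j ≥ 3, s(j) depends only on (j - 3) mod 6. (1536 - 3) mod 6 = 3, so s(1536) = s(6) = 5.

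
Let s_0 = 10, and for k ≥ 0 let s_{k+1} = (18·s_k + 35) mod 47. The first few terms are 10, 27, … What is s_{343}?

37

s_0 = 10,  s_1 = 27,  s_2 = 4,  s_3 = 13,  s_4 = 34,  s_5 = 36,  s_6 = 25,  s_7 = 15,  s_8 = 23,  s_9 = 26,  s_{10} = 33,  s_{11} = 18,  s_{12} = 30,  s_{13} = 11,  s_{14} = 45,  s_{15} = 46,  s_{16} = 17,  s_{17} = 12,  s_{18} = 16,  s_{19} = 41,  s_{20} = 21,  s_{21} = 37,  s_{22} = 43,  s_{23} = 10.
The sequence repeats with period 23.
(343 - 0) mod 23 = 21, so s_{343} = s_{21} = 37.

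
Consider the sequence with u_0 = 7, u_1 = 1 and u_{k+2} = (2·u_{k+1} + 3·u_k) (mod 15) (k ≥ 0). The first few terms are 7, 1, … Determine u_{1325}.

1

We have u_0 = 7,  u_1 = 1,  u_2 = 8,  u_3 = 4,  u_4 = 2,  u_5 = 1,  u_6 = 8.
Since (u_5, u_6) = (u_1, u_2) = (1, 8) (two consecutive terms determine the rest), the sequence is eventually periodic: after a pre-period of length 1 it cycles with period 4.
For k ≥ 1, u_k depends only on (k - 1) mod 4. (1325 - 1) mod 4 = 0, so u_{1325} = u_1 = 1.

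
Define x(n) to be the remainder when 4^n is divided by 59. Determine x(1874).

x(1) = 4, x(2) = 16, x(3) = 5, x(4) = 20, x(5) = 21, x(6) = 25, x(7) = 41, x(8) = 46, x(9) = 7, x(10) = 28, x(11) = 53, x(12) = 35, x(13) = 22, x(14) = 29, x(15) = 57, x(16) = 51, x(17) = 27, x(18) = 49, x(19) = 19, x(20) = 17, x(21) = 9, x(22) = 36, x(23) = 26, x(24) = 45, x(25) = 3, x(26) = 12, x(27) = 48, x(28) = 15, x(29) = 1, x(30) = 4.
The sequence repeats with period 29.
(1874 - 1) mod 29 = 17, so x(1874) = x(18) = 49.

49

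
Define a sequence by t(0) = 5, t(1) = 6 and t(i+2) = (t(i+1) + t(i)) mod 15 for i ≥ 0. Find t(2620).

10

We have t(0) = 5, t(1) = 6, t(2) = 11, t(3) = 2, t(4) = 13, t(5) = 0, t(6) = 13, t(7) = 13, t(8) = 11, t(9) = 9, t(10) = 5, t(11) = 14, t(12) = 4, t(13) = 3, t(14) = 7, t(15) = 10, t(16) = 2, t(17) = 12, t(18) = 14, t(19) = 11, t(20) = 10, t(21) = 6, t(22) = 1, t(23) = 7, t(24) = 8, t(25) = 0, t(26) = 8, t(27) = 8, t(28) = 1, t(29) = 9, t(30) = 10, t(31) = 4, t(32) = 14, t(33) = 3, t(34) = 2, t(35) = 5, t(36) = 7, t(37) = 12, t(38) = 4, t(39) = 1, t(40) = 5, t(41) = 6.
The sequence repeats with period 40.
So t(2620) = t(0 + ((2620-0) mod 40)) = t(20) = 10.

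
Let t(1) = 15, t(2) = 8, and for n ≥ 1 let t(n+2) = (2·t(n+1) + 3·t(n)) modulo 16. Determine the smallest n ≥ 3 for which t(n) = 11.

Listing terms: t(1) = 15,  t(2) = 8,  t(3) = 13,  t(4) = 2,  t(5) = 11,  t(6) = 12,  t(7) = 9,  t(8) = 6,  t(9) = 7,  t(10) = 0,  t(11) = 5,  t(12) = 10,  t(13) = 3,  t(14) = 4,  t(15) = 1,  t(16) = 14,  t(17) = 15,  t(18) = 8.
Since (t(17), t(18)) = (t(1), t(2)) = (15, 8) (two consecutive terms determine the rest), the sequence is periodic with period 16.
The value 11 first appears (with n ≥ 3) at t(5).

5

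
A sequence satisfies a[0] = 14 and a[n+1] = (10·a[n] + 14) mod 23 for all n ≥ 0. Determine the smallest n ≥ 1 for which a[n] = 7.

16

a[0] = 14; a[1] = 16; a[2] = 13; a[3] = 6; a[4] = 5; a[5] = 18; a[6] = 10; a[7] = 22; a[8] = 4; a[9] = 8; a[10] = 2; a[11] = 11; a[12] = 9; a[13] = 12; a[14] = 19; a[15] = 20; a[16] = 7; a[17] = 15; a[18] = 3; a[19] = 21; a[20] = 17; a[21] = 0; a[22] = 14.
Since a[22] = a[0] = 14, the sequence is periodic with period 22.
The value 7 first appears (with n ≥ 1) at a[16].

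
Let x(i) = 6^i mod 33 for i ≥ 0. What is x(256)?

27

x(0) = 1; x(1) = 6; x(2) = 3; x(3) = 18; x(4) = 9; x(5) = 21; x(6) = 27; x(7) = 30; x(8) = 15; x(9) = 24; x(10) = 12; x(11) = 6.
Since x(11) = x(1) = 6, the sequence is eventually periodic: after a pre-period of length 1 it cycles with period 10.
For i ≥ 1, x(i) depends only on (i - 1) mod 10. (256 - 1) mod 10 = 5, so x(256) = x(6) = 27.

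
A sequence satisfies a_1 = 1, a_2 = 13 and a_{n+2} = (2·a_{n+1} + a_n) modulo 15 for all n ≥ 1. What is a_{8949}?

Computing terms: a_1 = 1,  a_2 = 13,  a_3 = 12,  a_4 = 7,  a_5 = 11,  a_6 = 14,  a_7 = 9,  a_8 = 2,  a_9 = 13,  a_{10} = 13,  a_{11} = 9,  a_{12} = 1,  a_{13} = 11,  a_{14} = 8,  a_{15} = 12,  a_{16} = 2,  a_{17} = 1,  a_{18} = 4,  a_{19} = 9,  a_{20} = 7,  a_{21} = 8,  a_{22} = 8,  a_{23} = 9,  a_{24} = 11,  a_{25} = 1,  a_{26} = 13.
The sequence repeats with period 24.
So a_{8949} = a_{1 + ((8949-1) mod 24)} = a_{21} = 8.

8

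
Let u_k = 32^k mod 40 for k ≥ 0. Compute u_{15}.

Computing terms: u_0 = 1,  u_1 = 32,  u_2 = 24,  u_3 = 8,  u_4 = 16,  u_5 = 32.
Since u_5 = u_1 = 32, the sequence is eventually periodic: after a pre-period of length 1 it cycles with period 4.
For k ≥ 1, u_k depends only on (k - 1) mod 4. (15 - 1) mod 4 = 2, so u_{15} = u_3 = 8.

8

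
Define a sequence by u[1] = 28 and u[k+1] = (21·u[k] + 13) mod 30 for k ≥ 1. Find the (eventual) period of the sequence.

10

We have u[1] = 28, u[2] = 1, u[3] = 4, u[4] = 7, u[5] = 10, u[6] = 13, u[7] = 16, u[8] = 19, u[9] = 22, u[10] = 25, u[11] = 28.
The sequence repeats with period 10.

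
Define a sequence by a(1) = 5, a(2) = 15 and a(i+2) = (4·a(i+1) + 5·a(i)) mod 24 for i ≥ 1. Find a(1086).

23

We have a(1) = 5; a(2) = 15; a(3) = 13; a(4) = 7; a(5) = 21; a(6) = 23; a(7) = 5; a(8) = 15.
Since (a(7), a(8)) = (a(1), a(2)) = (5, 15) (two consecutive terms determine the rest), the sequence is periodic with period 6.
So a(1086) = a(1 + ((1086-1) mod 6)) = a(6) = 23.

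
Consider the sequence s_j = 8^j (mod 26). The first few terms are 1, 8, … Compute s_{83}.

18

s_0 = 1; s_1 = 8; s_2 = 12; s_3 = 18; s_4 = 14; s_5 = 8.
Since s_5 = s_1 = 8, the sequence is eventually periodic: after a pre-period of length 1 it cycles with period 4.
For j ≥ 1, s_j depends only on (j - 1) mod 4. (83 - 1) mod 4 = 2, so s_{83} = s_3 = 18.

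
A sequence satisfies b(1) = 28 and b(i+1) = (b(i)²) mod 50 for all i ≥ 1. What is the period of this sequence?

4

b(1) = 28, b(2) = 34, b(3) = 6, b(4) = 36, b(5) = 46, b(6) = 16, b(7) = 6.
Since b(7) = b(3) = 6, the sequence is eventually periodic: after a pre-period of length 2 it cycles with period 4.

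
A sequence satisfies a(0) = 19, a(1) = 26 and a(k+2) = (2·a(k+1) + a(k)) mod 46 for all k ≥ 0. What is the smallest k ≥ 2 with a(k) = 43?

10

a(0) = 19,  a(1) = 26,  a(2) = 25,  a(3) = 30,  a(4) = 39,  a(5) = 16,  a(6) = 25,  a(7) = 20,  a(8) = 19,  a(9) = 12,  a(10) = 43,  a(11) = 6,  a(12) = 9,  a(13) = 24,  a(14) = 11,  a(15) = 0,  a(16) = 11,  a(17) = 22,  a(18) = 9,  a(19) = 40,  a(20) = 43,  a(21) = 34,  a(22) = 19,  a(23) = 26.
The sequence repeats with period 22.
The value 43 first appears (with k ≥ 2) at a(10).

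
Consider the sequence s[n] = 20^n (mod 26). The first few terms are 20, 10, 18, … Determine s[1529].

24

Listing terms: s[1] = 20; s[2] = 10; s[3] = 18; s[4] = 22; s[5] = 24; s[6] = 12; s[7] = 6; s[8] = 16; s[9] = 8; s[10] = 4; s[11] = 2; s[12] = 14; s[13] = 20.
Since s[13] = s[1] = 20, the sequence is periodic with period 12.
So s[1529] = s[1 + ((1529-1) mod 12)] = s[5] = 24.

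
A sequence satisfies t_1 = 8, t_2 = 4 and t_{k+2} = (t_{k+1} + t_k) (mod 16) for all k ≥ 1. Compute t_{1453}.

t_1 = 8,  t_2 = 4,  t_3 = 12,  t_4 = 0,  t_5 = 12,  t_6 = 12,  t_7 = 8,  t_8 = 4.
Since (t_7, t_8) = (t_1, t_2) = (8, 4) (two consecutive terms determine the rest), the sequence is periodic with period 6.
So t_{1453} = t_{1 + ((1453-1) mod 6)} = t_1 = 8.

8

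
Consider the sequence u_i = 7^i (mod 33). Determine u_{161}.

Listing terms: u_1 = 7,  u_2 = 16,  u_3 = 13,  u_4 = 25,  u_5 = 10,  u_6 = 4,  u_7 = 28,  u_8 = 31,  u_9 = 19,  u_{10} = 1,  u_{11} = 7.
Since u_{11} = u_1 = 7, the sequence is periodic with period 10.
So u_{161} = u_{1 + ((161-1) mod 10)} = u_1 = 7.

7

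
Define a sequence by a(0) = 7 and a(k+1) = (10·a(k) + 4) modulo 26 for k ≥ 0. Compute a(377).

12

We have a(0) = 7, a(1) = 22, a(2) = 16, a(3) = 8, a(4) = 6, a(5) = 12, a(6) = 20, a(7) = 22.
Since a(7) = a(1) = 22, the sequence is eventually periodic: after a pre-period of length 1 it cycles with period 6.
For k ≥ 1, a(k) depends only on (k - 1) mod 6. (377 - 1) mod 6 = 4, so a(377) = a(5) = 12.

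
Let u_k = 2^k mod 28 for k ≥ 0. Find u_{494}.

4

We have u_0 = 1,  u_1 = 2,  u_2 = 4,  u_3 = 8,  u_4 = 16,  u_5 = 4.
Since u_5 = u_2 = 4, the sequence is eventually periodic: after a pre-period of length 2 it cycles with period 3.
For k ≥ 2, u_k depends only on (k - 2) mod 3. (494 - 2) mod 3 = 0, so u_{494} = u_2 = 4.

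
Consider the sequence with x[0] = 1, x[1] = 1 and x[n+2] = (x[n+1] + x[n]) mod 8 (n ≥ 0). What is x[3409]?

1

Listing terms: x[0] = 1; x[1] = 1; x[2] = 2; x[3] = 3; x[4] = 5; x[5] = 0; x[6] = 5; x[7] = 5; x[8] = 2; x[9] = 7; x[10] = 1; x[11] = 0; x[12] = 1; x[13] = 1.
Since (x[12], x[13]) = (x[0], x[1]) = (1, 1) (two consecutive terms determine the rest), the sequence is periodic with period 12.
(3409 - 0) mod 12 = 1, so x[3409] = x[1] = 1.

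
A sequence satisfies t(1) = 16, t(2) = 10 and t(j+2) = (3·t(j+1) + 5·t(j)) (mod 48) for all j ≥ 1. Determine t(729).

t(1) = 16, t(2) = 10, t(3) = 14, t(4) = 44, t(5) = 10, t(6) = 10, t(7) = 32, t(8) = 2, t(9) = 22, t(10) = 28, t(11) = 2, t(12) = 2, t(13) = 16, t(14) = 10.
The sequence repeats with period 12.
So t(729) = t(1 + ((729-1) mod 12)) = t(9) = 22.

22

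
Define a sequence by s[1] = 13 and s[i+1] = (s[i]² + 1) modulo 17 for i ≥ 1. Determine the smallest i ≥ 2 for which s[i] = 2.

Computing terms: s[1] = 13,  s[2] = 0,  s[3] = 1,  s[4] = 2,  s[5] = 5,  s[6] = 9,  s[7] = 14,  s[8] = 10,  s[9] = 16,  s[10] = 2.
Since s[10] = s[4] = 2, the sequence is eventually periodic: after a pre-period of length 3 it cycles with period 6.
The value 2 first appears (with i ≥ 2) at s[4].

4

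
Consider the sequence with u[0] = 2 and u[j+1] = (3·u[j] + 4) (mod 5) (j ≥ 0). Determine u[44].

2

We have u[0] = 2,  u[1] = 0,  u[2] = 4,  u[3] = 1,  u[4] = 2.
The sequence repeats with period 4.
(44 - 0) mod 4 = 0, so u[44] = u[0] = 2.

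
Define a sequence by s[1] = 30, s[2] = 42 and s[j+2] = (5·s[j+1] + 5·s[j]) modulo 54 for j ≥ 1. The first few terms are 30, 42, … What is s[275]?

24

s[1] = 30; s[2] = 42; s[3] = 36; s[4] = 12; s[5] = 24; s[6] = 18; s[7] = 48; s[8] = 6; s[9] = 0; s[10] = 30; s[11] = 42.
Since (s[10], s[11]) = (s[1], s[2]) = (30, 42) (two consecutive terms determine the rest), the sequence is periodic with period 9.
So s[275] = s[1 + ((275-1) mod 9)] = s[5] = 24.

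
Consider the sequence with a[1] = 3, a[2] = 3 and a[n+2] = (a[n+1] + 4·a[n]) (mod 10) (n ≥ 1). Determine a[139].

We have a[1] = 3, a[2] = 3, a[3] = 5, a[4] = 7, a[5] = 7, a[6] = 5, a[7] = 3, a[8] = 3.
The sequence repeats with period 6.
(139 - 1) mod 6 = 0, so a[139] = a[1] = 3.

3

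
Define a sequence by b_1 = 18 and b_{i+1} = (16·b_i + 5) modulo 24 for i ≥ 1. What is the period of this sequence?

Computing terms: b_1 = 18,  b_2 = 5,  b_3 = 13,  b_4 = 21,  b_5 = 5.
Since b_5 = b_2 = 5, the sequence is eventually periodic: after a pre-period of length 1 it cycles with period 3.

3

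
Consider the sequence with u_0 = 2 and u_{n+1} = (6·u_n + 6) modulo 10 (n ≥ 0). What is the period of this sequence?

Computing terms: u_0 = 2; u_1 = 8; u_2 = 4; u_3 = 0; u_4 = 6; u_5 = 2.
Since u_5 = u_0 = 2, the sequence is periodic with period 5.

5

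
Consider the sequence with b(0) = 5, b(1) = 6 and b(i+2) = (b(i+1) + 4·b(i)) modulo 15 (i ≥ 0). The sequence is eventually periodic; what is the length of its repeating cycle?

24

Computing terms: b(0) = 5; b(1) = 6; b(2) = 11; b(3) = 5; b(4) = 4; b(5) = 9; b(6) = 10; b(7) = 1; b(8) = 11; b(9) = 0; b(10) = 14; b(11) = 14; b(12) = 10; b(13) = 6; b(14) = 1; b(15) = 10; b(16) = 14; b(17) = 9; b(18) = 5; b(19) = 11; b(20) = 1; b(21) = 0; b(22) = 4; b(23) = 4; b(24) = 5; b(25) = 6.
The sequence repeats with period 24.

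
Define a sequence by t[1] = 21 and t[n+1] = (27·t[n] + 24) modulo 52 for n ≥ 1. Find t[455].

49

Listing terms: t[1] = 21,  t[2] = 19,  t[3] = 17,  t[4] = 15,  t[5] = 13,  t[6] = 11,  t[7] = 9,  t[8] = 7,  t[9] = 5,  t[10] = 3,  t[11] = 1,  t[12] = 51,  t[13] = 49,  t[14] = 47,  t[15] = 45,  t[16] = 43,  t[17] = 41,  t[18] = 39,  t[19] = 37,  t[20] = 35,  t[21] = 33,  t[22] = 31,  t[23] = 29,  t[24] = 27,  t[25] = 25,  t[26] = 23,  t[27] = 21.
The sequence repeats with period 26.
So t[455] = t[1 + ((455-1) mod 26)] = t[13] = 49.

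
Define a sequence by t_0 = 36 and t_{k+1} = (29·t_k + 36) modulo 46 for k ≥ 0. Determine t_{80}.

Computing terms: t_0 = 36; t_1 = 22; t_2 = 30; t_3 = 32; t_4 = 44; t_5 = 24; t_6 = 42; t_7 = 12; t_8 = 16; t_9 = 40; t_{10} = 0; t_{11} = 36.
Since t_{11} = t_0 = 36, the sequence is periodic with period 11.
So t_{80} = t_{0 + ((80-0) mod 11)} = t_3 = 32.

32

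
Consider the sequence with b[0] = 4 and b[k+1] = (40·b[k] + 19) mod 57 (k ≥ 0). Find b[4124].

54

b[0] = 4,  b[1] = 8,  b[2] = 54,  b[3] = 13,  b[4] = 26,  b[5] = 33,  b[6] = 28,  b[7] = 56,  b[8] = 36,  b[9] = 34,  b[10] = 11,  b[11] = 3,  b[12] = 25,  b[13] = 50,  b[14] = 24,  b[15] = 10,  b[16] = 20,  b[17] = 21,  b[18] = 4.
Since b[18] = b[0] = 4, the sequence is periodic with period 18.
So b[4124] = b[0 + ((4124-0) mod 18)] = b[2] = 54.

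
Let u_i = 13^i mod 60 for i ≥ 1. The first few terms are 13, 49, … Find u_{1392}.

1

We have u_1 = 13,  u_2 = 49,  u_3 = 37,  u_4 = 1,  u_5 = 13.
Since u_5 = u_1 = 13, the sequence is periodic with period 4.
(1392 - 1) mod 4 = 3, so u_{1392} = u_4 = 1.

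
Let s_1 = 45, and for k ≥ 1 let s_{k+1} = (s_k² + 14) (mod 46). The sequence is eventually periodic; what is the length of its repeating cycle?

s_1 = 45; s_2 = 15; s_3 = 9; s_4 = 3; s_5 = 23; s_6 = 37; s_7 = 3.
Since s_7 = s_4 = 3, the sequence is eventually periodic: after a pre-period of length 3 it cycles with period 3.

3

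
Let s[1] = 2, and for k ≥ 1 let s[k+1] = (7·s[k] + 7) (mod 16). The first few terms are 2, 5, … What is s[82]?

s[1] = 2; s[2] = 5; s[3] = 10; s[4] = 13; s[5] = 2.
The sequence repeats with period 4.
(82 - 1) mod 4 = 1, so s[82] = s[2] = 5.

5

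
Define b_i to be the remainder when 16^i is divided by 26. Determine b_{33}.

b_1 = 16,  b_2 = 22,  b_3 = 14,  b_4 = 16.
The sequence repeats with period 3.
(33 - 1) mod 3 = 2, so b_{33} = b_3 = 14.

14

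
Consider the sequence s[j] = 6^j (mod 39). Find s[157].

6

Computing terms: s[0] = 1, s[1] = 6, s[2] = 36, s[3] = 21, s[4] = 9, s[5] = 15, s[6] = 12, s[7] = 33, s[8] = 3, s[9] = 18, s[10] = 30, s[11] = 24, s[12] = 27, s[13] = 6.
Since s[13] = s[1] = 6, the sequence is eventually periodic: after a pre-period of length 1 it cycles with period 12.
For j ≥ 1, s[j] depends only on (j - 1) mod 12. (157 - 1) mod 12 = 0, so s[157] = s[1] = 6.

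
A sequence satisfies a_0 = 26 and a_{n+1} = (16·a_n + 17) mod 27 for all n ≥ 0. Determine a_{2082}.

Computing terms: a_0 = 26,  a_1 = 1,  a_2 = 6,  a_3 = 5,  a_4 = 16,  a_5 = 3,  a_6 = 11,  a_7 = 4,  a_8 = 0,  a_9 = 17,  a_{10} = 19,  a_{11} = 24,  a_{12} = 23,  a_{13} = 7,  a_{14} = 21,  a_{15} = 2,  a_{16} = 22,  a_{17} = 18,  a_{18} = 8,  a_{19} = 10,  a_{20} = 15,  a_{21} = 14,  a_{22} = 25,  a_{23} = 12,  a_{24} = 20,  a_{25} = 13,  a_{26} = 9,  a_{27} = 26.
Since a_{27} = a_0 = 26, the sequence is periodic with period 27.
So a_{2082} = a_{0 + ((2082-0) mod 27)} = a_3 = 5.

5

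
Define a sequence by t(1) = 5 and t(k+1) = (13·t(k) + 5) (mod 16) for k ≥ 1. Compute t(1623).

Listing terms: t(1) = 5, t(2) = 6, t(3) = 3, t(4) = 12, t(5) = 1, t(6) = 2, t(7) = 15, t(8) = 8, t(9) = 13, t(10) = 14, t(11) = 11, t(12) = 4, t(13) = 9, t(14) = 10, t(15) = 7, t(16) = 0, t(17) = 5.
Since t(17) = t(1) = 5, the sequence is periodic with period 16.
So t(1623) = t(1 + ((1623-1) mod 16)) = t(7) = 15.

15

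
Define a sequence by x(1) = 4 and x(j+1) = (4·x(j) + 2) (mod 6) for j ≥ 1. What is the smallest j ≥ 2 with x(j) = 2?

We have x(1) = 4, x(2) = 0, x(3) = 2, x(4) = 4.
Since x(4) = x(1) = 4, the sequence is periodic with period 3.
The value 2 first appears (with j ≥ 2) at x(3).

3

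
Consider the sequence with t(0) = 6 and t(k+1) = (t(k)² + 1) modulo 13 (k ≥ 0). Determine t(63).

Listing terms: t(0) = 6,  t(1) = 11,  t(2) = 5,  t(3) = 0,  t(4) = 1,  t(5) = 2,  t(6) = 5.
Since t(6) = t(2) = 5, the sequence is eventually periodic: after a pre-period of length 2 it cycles with period 4.
For k ≥ 2, t(k) depends only on (k - 2) mod 4. (63 - 2) mod 4 = 1, so t(63) = t(3) = 0.

0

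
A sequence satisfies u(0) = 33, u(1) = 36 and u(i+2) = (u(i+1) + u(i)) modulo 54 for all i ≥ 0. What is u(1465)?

36

Listing terms: u(0) = 33, u(1) = 36, u(2) = 15, u(3) = 51, u(4) = 12, u(5) = 9, u(6) = 21, u(7) = 30, u(8) = 51, u(9) = 27, u(10) = 24, u(11) = 51, u(12) = 21, u(13) = 18, u(14) = 39, u(15) = 3, u(16) = 42, u(17) = 45, u(18) = 33, u(19) = 24, u(20) = 3, u(21) = 27, u(22) = 30, u(23) = 3, u(24) = 33, u(25) = 36.
The sequence repeats with period 24.
So u(1465) = u(0 + ((1465-0) mod 24)) = u(1) = 36.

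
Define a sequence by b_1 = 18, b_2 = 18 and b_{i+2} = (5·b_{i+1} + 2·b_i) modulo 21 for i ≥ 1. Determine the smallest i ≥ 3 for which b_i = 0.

3

We have b_1 = 18,  b_2 = 18,  b_3 = 0,  b_4 = 15,  b_5 = 12,  b_6 = 6,  b_7 = 12,  b_8 = 9,  b_9 = 6,  b_{10} = 6,  b_{11} = 0,  b_{12} = 12,  b_{13} = 18,  b_{14} = 9,  b_{15} = 18,  b_{16} = 3,  b_{17} = 9,  b_{18} = 9,  b_{19} = 0,  b_{20} = 18,  b_{21} = 6,  b_{22} = 3,  b_{23} = 6,  b_{24} = 15,  b_{25} = 3,  b_{26} = 3,  b_{27} = 0,  b_{28} = 6,  b_{29} = 9,  b_{30} = 15,  b_{31} = 9,  b_{32} = 12,  b_{33} = 15,  b_{34} = 15,  b_{35} = 0,  b_{36} = 9,  b_{37} = 3,  b_{38} = 12,  b_{39} = 3,  b_{40} = 18,  b_{41} = 12,  b_{42} = 12,  b_{43} = 0,  b_{44} = 3,  b_{45} = 15,  b_{46} = 18,  b_{47} = 15,  b_{48} = 6,  b_{49} = 18,  b_{50} = 18.
The sequence repeats with period 48.
The value 0 first appears (with i ≥ 3) at b_3.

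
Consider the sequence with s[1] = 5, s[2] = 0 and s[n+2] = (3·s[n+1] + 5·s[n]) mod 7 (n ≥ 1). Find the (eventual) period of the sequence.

Listing terms: s[1] = 5; s[2] = 0; s[3] = 4; s[4] = 5; s[5] = 0.
Since (s[4], s[5]) = (s[1], s[2]) = (5, 0) (two consecutive terms determine the rest), the sequence is periodic with period 3.

3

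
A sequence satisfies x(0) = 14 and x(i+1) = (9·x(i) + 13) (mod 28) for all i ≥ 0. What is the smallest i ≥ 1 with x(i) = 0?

x(0) = 14; x(1) = 27; x(2) = 4; x(3) = 21; x(4) = 6; x(5) = 11; x(6) = 0; x(7) = 13; x(8) = 18; x(9) = 7; x(10) = 20; x(11) = 25; x(12) = 14.
Since x(12) = x(0) = 14, the sequence is periodic with period 12.
The value 0 first appears (with i ≥ 1) at x(6).

6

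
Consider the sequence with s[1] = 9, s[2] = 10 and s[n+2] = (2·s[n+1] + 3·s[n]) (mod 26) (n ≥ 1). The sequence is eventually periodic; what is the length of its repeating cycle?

s[1] = 9; s[2] = 10; s[3] = 21; s[4] = 20; s[5] = 25; s[6] = 6; s[7] = 9; s[8] = 10.
Since (s[7], s[8]) = (s[1], s[2]) = (9, 10) (two consecutive terms determine the rest), the sequence is periodic with period 6.

6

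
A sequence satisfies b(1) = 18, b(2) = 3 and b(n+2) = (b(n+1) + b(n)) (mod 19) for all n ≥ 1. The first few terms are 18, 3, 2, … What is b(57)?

b(1) = 18; b(2) = 3; b(3) = 2; b(4) = 5; b(5) = 7; b(6) = 12; b(7) = 0; b(8) = 12; b(9) = 12; b(10) = 5; b(11) = 17; b(12) = 3; b(13) = 1; b(14) = 4; b(15) = 5; b(16) = 9; b(17) = 14; b(18) = 4; b(19) = 18; b(20) = 3.
Since (b(19), b(20)) = (b(1), b(2)) = (18, 3) (two consecutive terms determine the rest), the sequence is periodic with period 18.
So b(57) = b(1 + ((57-1) mod 18)) = b(3) = 2.

2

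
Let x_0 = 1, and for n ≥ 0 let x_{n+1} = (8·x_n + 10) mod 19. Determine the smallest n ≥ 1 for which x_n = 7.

3

We have x_0 = 1; x_1 = 18; x_2 = 2; x_3 = 7; x_4 = 9; x_5 = 6; x_6 = 1.
Since x_6 = x_0 = 1, the sequence is periodic with period 6.
The value 7 first appears (with n ≥ 1) at x_3.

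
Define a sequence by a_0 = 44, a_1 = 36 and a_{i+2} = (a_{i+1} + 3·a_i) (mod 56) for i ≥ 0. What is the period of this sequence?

24

a_0 = 44; a_1 = 36; a_2 = 0; a_3 = 52; a_4 = 52; a_5 = 40; a_6 = 28; a_7 = 36; a_8 = 8; a_9 = 4; a_{10} = 28; a_{11} = 40; a_{12} = 12; a_{13} = 20; a_{14} = 0; a_{15} = 4; a_{16} = 4; a_{17} = 16; a_{18} = 28; a_{19} = 20; a_{20} = 48; a_{21} = 52; a_{22} = 28; a_{23} = 16; a_{24} = 44; a_{25} = 36.
The sequence repeats with period 24.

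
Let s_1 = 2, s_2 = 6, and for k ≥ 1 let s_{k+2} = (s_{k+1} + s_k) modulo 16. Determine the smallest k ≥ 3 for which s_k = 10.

7

Computing terms: s_1 = 2,  s_2 = 6,  s_3 = 8,  s_4 = 14,  s_5 = 6,  s_6 = 4,  s_7 = 10,  s_8 = 14,  s_9 = 8,  s_{10} = 6,  s_{11} = 14,  s_{12} = 4,  s_{13} = 2,  s_{14} = 6.
Since (s_{13}, s_{14}) = (s_1, s_2) = (2, 6) (two consecutive terms determine the rest), the sequence is periodic with period 12.
The value 10 first appears (with k ≥ 3) at s_7.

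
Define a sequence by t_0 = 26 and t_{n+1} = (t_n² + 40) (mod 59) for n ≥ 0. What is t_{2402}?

55

t_0 = 26,  t_1 = 8,  t_2 = 45,  t_3 = 0,  t_4 = 40,  t_5 = 47,  t_6 = 7,  t_7 = 30,  t_8 = 55,  t_9 = 56,  t_{10} = 49,  t_{11} = 22,  t_{12} = 52,  t_{13} = 30.
Since t_{13} = t_7 = 30, the sequence is eventually periodic: after a pre-period of length 7 it cycles with period 6.
For n ≥ 7, t_n depends only on (n - 7) mod 6. (2402 - 7) mod 6 = 1, so t_{2402} = t_8 = 55.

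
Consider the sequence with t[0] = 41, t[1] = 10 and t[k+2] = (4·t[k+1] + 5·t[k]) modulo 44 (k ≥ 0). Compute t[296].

9

Listing terms: t[0] = 41; t[1] = 10; t[2] = 25; t[3] = 18; t[4] = 21; t[5] = 42; t[6] = 9; t[7] = 26; t[8] = 17; t[9] = 22; t[10] = 41; t[11] = 10.
The sequence repeats with period 10.
So t[296] = t[0 + ((296-0) mod 10)] = t[6] = 9.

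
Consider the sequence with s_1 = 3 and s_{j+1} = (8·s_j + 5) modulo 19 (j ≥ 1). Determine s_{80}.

10

We have s_1 = 3,  s_2 = 10,  s_3 = 9,  s_4 = 1,  s_5 = 13,  s_6 = 14,  s_7 = 3.
The sequence repeats with period 6.
So s_{80} = s_{1 + ((80-1) mod 6)} = s_2 = 10.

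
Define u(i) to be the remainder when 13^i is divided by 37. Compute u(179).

Computing terms: u(0) = 1,  u(1) = 13,  u(2) = 21,  u(3) = 14,  u(4) = 34,  u(5) = 35,  u(6) = 11,  u(7) = 32,  u(8) = 9,  u(9) = 6,  u(10) = 4,  u(11) = 15,  u(12) = 10,  u(13) = 19,  u(14) = 25,  u(15) = 29,  u(16) = 7,  u(17) = 17,  u(18) = 36,  u(19) = 24,  u(20) = 16,  u(21) = 23,  u(22) = 3,  u(23) = 2,  u(24) = 26,  u(25) = 5,  u(26) = 28,  u(27) = 31,  u(28) = 33,  u(29) = 22,  u(30) = 27,  u(31) = 18,  u(32) = 12,  u(33) = 8,  u(34) = 30,  u(35) = 20,  u(36) = 1.
The sequence repeats with period 36.
So u(179) = u(0 + ((179-0) mod 36)) = u(35) = 20.

20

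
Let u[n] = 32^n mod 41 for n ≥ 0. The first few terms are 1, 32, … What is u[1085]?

32

u[0] = 1; u[1] = 32; u[2] = 40; u[3] = 9; u[4] = 1.
The sequence repeats with period 4.
So u[1085] = u[0 + ((1085-0) mod 4)] = u[1] = 32.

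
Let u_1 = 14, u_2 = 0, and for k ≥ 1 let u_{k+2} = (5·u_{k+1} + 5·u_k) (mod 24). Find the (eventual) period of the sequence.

6

Listing terms: u_1 = 14, u_2 = 0, u_3 = 22, u_4 = 14, u_5 = 12, u_6 = 10, u_7 = 14, u_8 = 0.
The sequence repeats with period 6.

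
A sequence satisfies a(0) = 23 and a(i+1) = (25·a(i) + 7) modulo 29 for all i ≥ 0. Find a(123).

a(0) = 23; a(1) = 2; a(2) = 28; a(3) = 11; a(4) = 21; a(5) = 10; a(6) = 25; a(7) = 23.
Since a(7) = a(0) = 23, the sequence is periodic with period 7.
So a(123) = a(0 + ((123-0) mod 7)) = a(4) = 21.

21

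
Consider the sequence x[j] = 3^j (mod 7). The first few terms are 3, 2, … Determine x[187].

3

Computing terms: x[1] = 3; x[2] = 2; x[3] = 6; x[4] = 4; x[5] = 5; x[6] = 1; x[7] = 3.
The sequence repeats with period 6.
(187 - 1) mod 6 = 0, so x[187] = x[1] = 3.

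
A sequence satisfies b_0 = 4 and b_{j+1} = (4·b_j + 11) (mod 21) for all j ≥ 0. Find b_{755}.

14

b_0 = 4, b_1 = 6, b_2 = 14, b_3 = 4.
Since b_3 = b_0 = 4, the sequence is periodic with period 3.
So b_{755} = b_{0 + ((755-0) mod 3)} = b_2 = 14.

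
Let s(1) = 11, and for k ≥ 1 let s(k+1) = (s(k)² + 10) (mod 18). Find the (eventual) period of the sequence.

s(1) = 11; s(2) = 5; s(3) = 17; s(4) = 11.
The sequence repeats with period 3.

3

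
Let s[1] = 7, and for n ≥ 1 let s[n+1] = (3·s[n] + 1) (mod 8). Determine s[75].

Listing terms: s[1] = 7, s[2] = 6, s[3] = 3, s[4] = 2, s[5] = 7.
The sequence repeats with period 4.
So s[75] = s[1 + ((75-1) mod 4)] = s[3] = 3.

3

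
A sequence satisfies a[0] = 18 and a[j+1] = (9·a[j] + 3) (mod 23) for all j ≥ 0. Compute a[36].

9

Computing terms: a[0] = 18; a[1] = 4; a[2] = 16; a[3] = 9; a[4] = 15; a[5] = 0; a[6] = 3; a[7] = 7; a[8] = 20; a[9] = 22; a[10] = 17; a[11] = 18.
Since a[11] = a[0] = 18, the sequence is periodic with period 11.
So a[36] = a[0 + ((36-0) mod 11)] = a[3] = 9.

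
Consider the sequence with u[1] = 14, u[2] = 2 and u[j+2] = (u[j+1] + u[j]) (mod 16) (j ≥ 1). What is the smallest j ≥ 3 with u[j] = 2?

4

Listing terms: u[1] = 14; u[2] = 2; u[3] = 0; u[4] = 2; u[5] = 2; u[6] = 4; u[7] = 6; u[8] = 10; u[9] = 0; u[10] = 10; u[11] = 10; u[12] = 4; u[13] = 14; u[14] = 2.
The sequence repeats with period 12.
The value 2 first appears (with j ≥ 3) at u[4].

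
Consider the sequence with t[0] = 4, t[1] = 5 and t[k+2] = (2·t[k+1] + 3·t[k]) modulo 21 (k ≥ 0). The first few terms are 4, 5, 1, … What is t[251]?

We have t[0] = 4,  t[1] = 5,  t[2] = 1,  t[3] = 17,  t[4] = 16,  t[5] = 20,  t[6] = 4,  t[7] = 5.
The sequence repeats with period 6.
(251 - 0) mod 6 = 5, so t[251] = t[5] = 20.

20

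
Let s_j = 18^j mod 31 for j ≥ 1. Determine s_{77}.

14

s_1 = 18; s_2 = 14; s_3 = 4; s_4 = 10; s_5 = 25; s_6 = 16; s_7 = 9; s_8 = 7; s_9 = 2; s_{10} = 5; s_{11} = 28; s_{12} = 8; s_{13} = 20; s_{14} = 19; s_{15} = 1; s_{16} = 18.
The sequence repeats with period 15.
(77 - 1) mod 15 = 1, so s_{77} = s_2 = 14.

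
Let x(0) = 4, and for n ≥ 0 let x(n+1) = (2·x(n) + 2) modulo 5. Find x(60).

Listing terms: x(0) = 4; x(1) = 0; x(2) = 2; x(3) = 1; x(4) = 4.
The sequence repeats with period 4.
So x(60) = x(0 + ((60-0) mod 4)) = x(0) = 4.

4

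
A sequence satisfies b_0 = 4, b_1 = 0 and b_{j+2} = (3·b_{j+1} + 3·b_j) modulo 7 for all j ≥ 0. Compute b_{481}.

Listing terms: b_0 = 4, b_1 = 0, b_2 = 5, b_3 = 1, b_4 = 4, b_5 = 1, b_6 = 1, b_7 = 6, b_8 = 0, b_9 = 4, b_{10} = 5, b_{11} = 6, b_{12} = 5, b_{13} = 5, b_{14} = 2, b_{15} = 0, b_{16} = 6, b_{17} = 4, b_{18} = 2, b_{19} = 4, b_{20} = 4, b_{21} = 3, b_{22} = 0, b_{23} = 2, b_{24} = 6, b_{25} = 3, b_{26} = 6, b_{27} = 6, b_{28} = 1, b_{29} = 0, b_{30} = 3, b_{31} = 2, b_{32} = 1, b_{33} = 2, b_{34} = 2, b_{35} = 5, b_{36} = 0, b_{37} = 1, b_{38} = 3, b_{39} = 5, b_{40} = 3, b_{41} = 3, b_{42} = 4, b_{43} = 0.
Since (b_{42}, b_{43}) = (b_0, b_1) = (4, 0) (two consecutive terms determine the rest), the sequence is periodic with period 42.
So b_{481} = b_{0 + ((481-0) mod 42)} = b_{19} = 4.

4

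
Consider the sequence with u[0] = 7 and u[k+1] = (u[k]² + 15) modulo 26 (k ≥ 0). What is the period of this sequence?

4

We have u[0] = 7, u[1] = 12, u[2] = 3, u[3] = 24, u[4] = 19, u[5] = 12.
Since u[5] = u[1] = 12, the sequence is eventually periodic: after a pre-period of length 1 it cycles with period 4.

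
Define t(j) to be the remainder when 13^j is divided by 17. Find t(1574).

16

Listing terms: t(0) = 1; t(1) = 13; t(2) = 16; t(3) = 4; t(4) = 1.
Since t(4) = t(0) = 1, the sequence is periodic with period 4.
(1574 - 0) mod 4 = 2, so t(1574) = t(2) = 16.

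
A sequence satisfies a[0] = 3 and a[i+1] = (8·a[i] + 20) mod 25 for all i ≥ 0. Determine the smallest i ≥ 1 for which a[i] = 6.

15

We have a[0] = 3, a[1] = 19, a[2] = 22, a[3] = 21, a[4] = 13, a[5] = 24, a[6] = 12, a[7] = 16, a[8] = 23, a[9] = 4, a[10] = 2, a[11] = 11, a[12] = 8, a[13] = 9, a[14] = 17, a[15] = 6, a[16] = 18, a[17] = 14, a[18] = 7, a[19] = 1, a[20] = 3.
Since a[20] = a[0] = 3, the sequence is periodic with period 20.
The value 6 first appears (with i ≥ 1) at a[15].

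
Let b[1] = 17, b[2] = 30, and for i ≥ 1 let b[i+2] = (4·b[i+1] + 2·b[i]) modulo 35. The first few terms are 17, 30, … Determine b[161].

We have b[1] = 17, b[2] = 30, b[3] = 14, b[4] = 11, b[5] = 2, b[6] = 30, b[7] = 19, b[8] = 31, b[9] = 22, b[10] = 10, b[11] = 14, b[12] = 6, b[13] = 17, b[14] = 10, b[15] = 4, b[16] = 1, b[17] = 12, b[18] = 15, b[19] = 14, b[20] = 16, b[21] = 22, b[22] = 15, b[23] = 34, b[24] = 26, b[25] = 32, b[26] = 5, b[27] = 14, b[28] = 31, b[29] = 12, b[30] = 5, b[31] = 9, b[32] = 11, b[33] = 27, b[34] = 25, b[35] = 14, b[36] = 1, b[37] = 32, b[38] = 25, b[39] = 24, b[40] = 6, b[41] = 2, b[42] = 20, b[43] = 14, b[44] = 26, b[45] = 27, b[46] = 20, b[47] = 29, b[48] = 16, b[49] = 17, b[50] = 30.
Since (b[49], b[50]) = (b[1], b[2]) = (17, 30) (two consecutive terms determine the rest), the sequence is periodic with period 48.
(161 - 1) mod 48 = 16, so b[161] = b[17] = 12.

12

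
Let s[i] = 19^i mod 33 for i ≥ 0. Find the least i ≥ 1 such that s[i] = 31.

2

Listing terms: s[0] = 1; s[1] = 19; s[2] = 31; s[3] = 28; s[4] = 4; s[5] = 10; s[6] = 25; s[7] = 13; s[8] = 16; s[9] = 7; s[10] = 1.
The sequence repeats with period 10.
The value 31 first appears (with i ≥ 1) at s[2].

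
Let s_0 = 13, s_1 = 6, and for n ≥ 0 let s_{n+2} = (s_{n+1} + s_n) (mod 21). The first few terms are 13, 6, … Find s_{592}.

13

Listing terms: s_0 = 13; s_1 = 6; s_2 = 19; s_3 = 4; s_4 = 2; s_5 = 6; s_6 = 8; s_7 = 14; s_8 = 1; s_9 = 15; s_{10} = 16; s_{11} = 10; s_{12} = 5; s_{13} = 15; s_{14} = 20; s_{15} = 14; s_{16} = 13; s_{17} = 6.
Since (s_{16}, s_{17}) = (s_0, s_1) = (13, 6) (two consecutive terms determine the rest), the sequence is periodic with period 16.
(592 - 0) mod 16 = 0, so s_{592} = s_0 = 13.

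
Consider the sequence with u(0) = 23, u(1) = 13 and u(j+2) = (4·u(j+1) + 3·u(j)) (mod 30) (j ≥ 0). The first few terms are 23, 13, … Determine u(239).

7

Listing terms: u(0) = 23, u(1) = 13, u(2) = 1, u(3) = 13, u(4) = 25, u(5) = 19, u(6) = 1, u(7) = 1, u(8) = 7, u(9) = 1, u(10) = 25, u(11) = 13, u(12) = 7, u(13) = 7, u(14) = 19, u(15) = 7, u(16) = 25, u(17) = 1, u(18) = 19, u(19) = 19, u(20) = 13, u(21) = 19, u(22) = 25, u(23) = 7, u(24) = 13, u(25) = 13, u(26) = 1.
Since (u(25), u(26)) = (u(1), u(2)) = (13, 1) (two consecutive terms determine the rest), the sequence is eventually periodic: after a pre-period of length 1 it cycles with period 24.
For j ≥ 1, u(j) depends only on (j - 1) mod 24. (239 - 1) mod 24 = 22, so u(239) = u(23) = 7.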